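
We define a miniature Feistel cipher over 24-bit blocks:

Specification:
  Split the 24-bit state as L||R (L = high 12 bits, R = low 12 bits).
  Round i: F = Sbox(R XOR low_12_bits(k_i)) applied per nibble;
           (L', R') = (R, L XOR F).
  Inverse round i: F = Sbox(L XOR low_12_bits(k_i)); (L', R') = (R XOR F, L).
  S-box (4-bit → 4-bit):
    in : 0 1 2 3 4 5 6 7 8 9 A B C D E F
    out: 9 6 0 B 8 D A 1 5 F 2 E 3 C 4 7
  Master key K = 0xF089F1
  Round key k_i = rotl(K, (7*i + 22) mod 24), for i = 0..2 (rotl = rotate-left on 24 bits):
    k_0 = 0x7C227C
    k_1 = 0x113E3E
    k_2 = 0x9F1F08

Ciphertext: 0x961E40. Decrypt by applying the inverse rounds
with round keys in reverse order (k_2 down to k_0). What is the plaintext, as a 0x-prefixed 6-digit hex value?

s_0 = ciphertext = 0x961E40
s_1 = InvRound(s_0, k_2) = 0x4EF961
s_2 = InvRound(s_1, k_1) = 0xBA74EF
s_3 = InvRound(s_2, k_0) = 0xB21BA7

0xB21BA7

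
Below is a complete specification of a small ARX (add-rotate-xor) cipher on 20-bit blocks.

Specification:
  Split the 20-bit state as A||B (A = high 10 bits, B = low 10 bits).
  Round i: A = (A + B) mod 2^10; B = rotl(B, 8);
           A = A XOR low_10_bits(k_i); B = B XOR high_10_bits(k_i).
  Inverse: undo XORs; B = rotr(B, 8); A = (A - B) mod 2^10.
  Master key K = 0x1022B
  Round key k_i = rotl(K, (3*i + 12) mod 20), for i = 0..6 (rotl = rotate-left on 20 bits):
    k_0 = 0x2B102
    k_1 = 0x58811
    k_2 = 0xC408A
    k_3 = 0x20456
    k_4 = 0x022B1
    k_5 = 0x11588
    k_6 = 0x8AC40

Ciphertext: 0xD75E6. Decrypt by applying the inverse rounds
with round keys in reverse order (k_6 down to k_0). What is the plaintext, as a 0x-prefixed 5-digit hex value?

0x01847

s_0 = ciphertext = 0xD75E6
s_1 = InvRound(s_0, k_6) = 0xF9B37
s_2 = InvRound(s_1, k_5) = 0x28DCB
s_3 = InvRound(s_2, k_4) = 0xC170D
s_4 = InvRound(s_3, k_3) = 0x48233
s_5 = InvRound(s_4, k_2) = 0x4748D
s_6 = InvRound(s_5, k_1) = 0x53FBD
s_7 = InvRound(s_6, k_0) = 0x01847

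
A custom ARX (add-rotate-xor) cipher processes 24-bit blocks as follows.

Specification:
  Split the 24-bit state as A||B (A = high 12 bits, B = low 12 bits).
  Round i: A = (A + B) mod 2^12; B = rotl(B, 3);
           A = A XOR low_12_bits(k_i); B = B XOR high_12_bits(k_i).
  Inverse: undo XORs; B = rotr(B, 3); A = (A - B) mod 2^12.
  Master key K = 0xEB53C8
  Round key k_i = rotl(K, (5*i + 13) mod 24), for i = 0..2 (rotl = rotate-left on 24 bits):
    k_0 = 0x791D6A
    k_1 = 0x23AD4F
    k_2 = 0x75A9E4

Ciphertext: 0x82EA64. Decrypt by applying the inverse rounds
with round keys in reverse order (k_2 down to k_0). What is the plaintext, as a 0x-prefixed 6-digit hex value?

0xA8758C

s_0 = ciphertext = 0x82EA64
s_1 = InvRound(s_0, k_2) = 0x423DA7
s_2 = InvRound(s_1, k_1) = 0xD79BF3
s_3 = InvRound(s_2, k_0) = 0xA8758C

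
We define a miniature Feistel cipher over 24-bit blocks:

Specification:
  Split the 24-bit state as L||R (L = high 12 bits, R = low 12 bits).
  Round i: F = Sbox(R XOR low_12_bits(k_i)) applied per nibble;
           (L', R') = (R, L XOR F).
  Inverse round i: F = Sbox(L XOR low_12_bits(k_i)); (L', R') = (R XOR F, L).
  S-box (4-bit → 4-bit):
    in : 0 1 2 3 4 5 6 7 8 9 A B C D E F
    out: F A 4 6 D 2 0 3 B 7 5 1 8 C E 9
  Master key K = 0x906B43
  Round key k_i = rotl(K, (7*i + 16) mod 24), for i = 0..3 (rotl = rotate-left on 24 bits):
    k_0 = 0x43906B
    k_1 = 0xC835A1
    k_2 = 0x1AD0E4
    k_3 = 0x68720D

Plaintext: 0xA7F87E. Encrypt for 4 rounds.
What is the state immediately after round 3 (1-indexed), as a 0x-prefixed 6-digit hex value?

s_0 = plaintext = 0xA7F87E
s_1 = Round(s_0, k_0) = 0x87E1DD
s_2 = Round(s_1, k_1) = 0x1DD546
s_3 = Round(s_2, k_2) = 0x546389
s_4 = Round(s_3, k_3) = 0x389FFB

0x546389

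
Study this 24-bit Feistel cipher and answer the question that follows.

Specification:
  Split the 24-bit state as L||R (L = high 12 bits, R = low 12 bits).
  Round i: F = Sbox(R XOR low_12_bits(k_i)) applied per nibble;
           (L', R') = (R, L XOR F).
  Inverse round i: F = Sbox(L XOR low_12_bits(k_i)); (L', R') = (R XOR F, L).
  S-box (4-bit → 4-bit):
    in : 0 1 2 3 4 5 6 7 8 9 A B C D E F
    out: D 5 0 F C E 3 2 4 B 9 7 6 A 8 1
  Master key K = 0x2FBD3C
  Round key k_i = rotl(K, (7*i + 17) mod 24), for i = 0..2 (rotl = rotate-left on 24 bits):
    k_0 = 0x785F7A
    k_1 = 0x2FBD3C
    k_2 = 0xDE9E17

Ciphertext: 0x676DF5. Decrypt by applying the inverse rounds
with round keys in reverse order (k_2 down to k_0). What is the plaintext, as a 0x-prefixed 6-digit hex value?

s_0 = ciphertext = 0x676DF5
s_1 = InvRound(s_0, k_2) = 0x9C0676
s_2 = InvRound(s_1, k_1) = 0xA609C0
s_3 = InvRound(s_2, k_0) = 0x799A60

0x799A60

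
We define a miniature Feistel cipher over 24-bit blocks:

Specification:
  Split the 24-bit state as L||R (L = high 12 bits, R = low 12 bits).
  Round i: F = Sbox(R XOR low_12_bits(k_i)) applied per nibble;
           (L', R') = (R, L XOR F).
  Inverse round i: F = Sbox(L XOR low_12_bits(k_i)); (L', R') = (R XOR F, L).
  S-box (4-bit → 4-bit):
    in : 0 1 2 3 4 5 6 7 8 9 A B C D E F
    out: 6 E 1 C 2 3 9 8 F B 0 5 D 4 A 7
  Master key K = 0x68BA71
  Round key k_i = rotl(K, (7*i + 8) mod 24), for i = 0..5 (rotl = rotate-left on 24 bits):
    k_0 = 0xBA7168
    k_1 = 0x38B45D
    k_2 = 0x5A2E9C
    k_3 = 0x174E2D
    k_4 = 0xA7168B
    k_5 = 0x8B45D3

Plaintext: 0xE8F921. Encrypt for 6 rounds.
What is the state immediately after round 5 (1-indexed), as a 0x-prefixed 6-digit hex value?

0xE6CCD5

s_0 = plaintext = 0xE8F921
s_1 = Round(s_0, k_0) = 0x9211A4
s_2 = Round(s_1, k_1) = 0x1A4A5A
s_3 = Round(s_2, k_2) = 0xA5A37D
s_4 = Round(s_3, k_3) = 0x37DE6C
s_5 = Round(s_4, k_4) = 0xE6CCD5
s_6 = Round(s_5, k_5) = 0xCD5505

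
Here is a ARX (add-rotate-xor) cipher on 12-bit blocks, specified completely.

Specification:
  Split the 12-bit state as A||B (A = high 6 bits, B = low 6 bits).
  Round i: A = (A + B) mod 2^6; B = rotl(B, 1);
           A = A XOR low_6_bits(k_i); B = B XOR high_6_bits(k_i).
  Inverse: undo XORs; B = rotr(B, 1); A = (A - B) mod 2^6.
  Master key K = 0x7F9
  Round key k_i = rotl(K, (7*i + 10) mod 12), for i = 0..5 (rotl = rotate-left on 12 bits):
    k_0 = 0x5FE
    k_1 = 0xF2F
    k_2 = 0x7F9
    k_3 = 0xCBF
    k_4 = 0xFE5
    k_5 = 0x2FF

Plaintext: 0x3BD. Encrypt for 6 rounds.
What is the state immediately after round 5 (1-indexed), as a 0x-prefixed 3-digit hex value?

0x78B

s_0 = plaintext = 0x3BD
s_1 = Round(s_0, k_0) = 0xD6C
s_2 = Round(s_1, k_1) = 0x3A5
s_3 = Round(s_2, k_2) = 0x294
s_4 = Round(s_3, k_3) = 0x85A
s_5 = Round(s_4, k_4) = 0x78B
s_6 = Round(s_5, k_5) = 0x59D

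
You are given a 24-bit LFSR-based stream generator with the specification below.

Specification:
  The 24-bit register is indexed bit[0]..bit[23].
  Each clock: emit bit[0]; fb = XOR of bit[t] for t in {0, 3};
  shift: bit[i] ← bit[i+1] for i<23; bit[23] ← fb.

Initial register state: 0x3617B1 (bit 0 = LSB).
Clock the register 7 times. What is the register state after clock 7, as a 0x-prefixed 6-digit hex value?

0x8E6C2F

reg_0 = 0x3617B1
clock 1: out=1, reg = 0x9B0BD8
clock 2: out=0, reg = 0xCD85EC
clock 3: out=0, reg = 0xE6C2F6
clock 4: out=0, reg = 0x73617B
clock 5: out=1, reg = 0x39B0BD
clock 6: out=1, reg = 0x1CD85E
clock 7: out=0, reg = 0x8E6C2F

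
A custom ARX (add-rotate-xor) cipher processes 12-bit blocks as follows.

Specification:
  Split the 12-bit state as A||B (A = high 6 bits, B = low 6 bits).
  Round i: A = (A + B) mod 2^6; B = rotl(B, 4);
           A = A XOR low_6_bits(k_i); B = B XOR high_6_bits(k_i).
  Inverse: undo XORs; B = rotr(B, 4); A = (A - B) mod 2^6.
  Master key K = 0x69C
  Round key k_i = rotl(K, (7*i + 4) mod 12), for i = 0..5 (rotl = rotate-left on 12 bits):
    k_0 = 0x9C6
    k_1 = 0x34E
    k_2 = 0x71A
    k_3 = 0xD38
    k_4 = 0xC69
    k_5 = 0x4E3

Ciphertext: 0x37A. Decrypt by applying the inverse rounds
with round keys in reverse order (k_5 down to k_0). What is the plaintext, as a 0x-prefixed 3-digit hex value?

s_0 = ciphertext = 0x37A
s_1 = InvRound(s_0, k_5) = 0x226
s_2 = InvRound(s_1, k_4) = 0x11D
s_3 = InvRound(s_2, k_3) = 0x5A6
s_4 = InvRound(s_3, k_2) = 0x86B
s_5 = InvRound(s_4, k_1) = 0x55A
s_6 = InvRound(s_5, k_0) = 0x737

0x737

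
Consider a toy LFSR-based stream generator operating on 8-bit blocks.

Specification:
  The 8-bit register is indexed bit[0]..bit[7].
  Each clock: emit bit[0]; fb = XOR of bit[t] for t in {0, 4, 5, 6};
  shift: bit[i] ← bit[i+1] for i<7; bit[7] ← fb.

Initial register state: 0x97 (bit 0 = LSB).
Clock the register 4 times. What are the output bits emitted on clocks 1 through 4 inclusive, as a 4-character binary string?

1110

reg_0 = 0x97
clock 1: out=1, reg = 0x4B
clock 2: out=1, reg = 0x25
clock 3: out=1, reg = 0x12
clock 4: out=0, reg = 0x89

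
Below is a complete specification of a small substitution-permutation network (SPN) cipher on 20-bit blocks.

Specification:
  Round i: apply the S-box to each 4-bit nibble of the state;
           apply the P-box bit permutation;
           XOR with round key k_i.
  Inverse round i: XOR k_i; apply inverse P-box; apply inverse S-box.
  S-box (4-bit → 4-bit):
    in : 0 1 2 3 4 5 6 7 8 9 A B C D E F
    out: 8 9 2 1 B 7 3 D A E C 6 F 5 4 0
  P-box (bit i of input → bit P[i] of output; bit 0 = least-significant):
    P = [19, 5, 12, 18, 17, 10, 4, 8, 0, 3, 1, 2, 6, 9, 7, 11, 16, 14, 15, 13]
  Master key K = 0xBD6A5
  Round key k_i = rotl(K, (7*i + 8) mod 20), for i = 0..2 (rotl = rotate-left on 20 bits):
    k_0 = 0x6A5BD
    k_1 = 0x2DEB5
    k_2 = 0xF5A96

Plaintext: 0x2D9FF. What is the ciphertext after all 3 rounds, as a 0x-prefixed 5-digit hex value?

s_0 = plaintext = 0x2D9FF
s_1 = Round(s_0, k_0) = 0x6E573
s_2 = Round(s_1, k_1) = 0x99F2E
s_3 = Round(s_2, k_2) = 0xFA416

0xFA416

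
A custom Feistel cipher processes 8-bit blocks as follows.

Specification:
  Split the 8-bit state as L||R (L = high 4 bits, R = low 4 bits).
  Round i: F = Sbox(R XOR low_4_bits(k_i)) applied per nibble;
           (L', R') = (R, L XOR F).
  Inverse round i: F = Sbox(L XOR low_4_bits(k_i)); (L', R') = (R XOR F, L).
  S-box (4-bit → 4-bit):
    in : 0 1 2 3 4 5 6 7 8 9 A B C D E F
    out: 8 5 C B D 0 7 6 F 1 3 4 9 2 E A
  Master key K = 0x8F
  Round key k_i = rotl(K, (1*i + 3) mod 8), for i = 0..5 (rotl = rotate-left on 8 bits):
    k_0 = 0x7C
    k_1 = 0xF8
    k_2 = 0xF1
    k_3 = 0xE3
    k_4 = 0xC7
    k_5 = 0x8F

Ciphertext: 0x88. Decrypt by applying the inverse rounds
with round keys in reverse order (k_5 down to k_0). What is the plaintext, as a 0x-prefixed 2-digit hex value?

s_0 = ciphertext = 0x88
s_1 = InvRound(s_0, k_5) = 0xE8
s_2 = InvRound(s_1, k_4) = 0x9E
s_3 = InvRound(s_2, k_3) = 0xD9
s_4 = InvRound(s_3, k_2) = 0x0D
s_5 = InvRound(s_4, k_1) = 0x20
s_6 = InvRound(s_5, k_0) = 0xE2

0xE2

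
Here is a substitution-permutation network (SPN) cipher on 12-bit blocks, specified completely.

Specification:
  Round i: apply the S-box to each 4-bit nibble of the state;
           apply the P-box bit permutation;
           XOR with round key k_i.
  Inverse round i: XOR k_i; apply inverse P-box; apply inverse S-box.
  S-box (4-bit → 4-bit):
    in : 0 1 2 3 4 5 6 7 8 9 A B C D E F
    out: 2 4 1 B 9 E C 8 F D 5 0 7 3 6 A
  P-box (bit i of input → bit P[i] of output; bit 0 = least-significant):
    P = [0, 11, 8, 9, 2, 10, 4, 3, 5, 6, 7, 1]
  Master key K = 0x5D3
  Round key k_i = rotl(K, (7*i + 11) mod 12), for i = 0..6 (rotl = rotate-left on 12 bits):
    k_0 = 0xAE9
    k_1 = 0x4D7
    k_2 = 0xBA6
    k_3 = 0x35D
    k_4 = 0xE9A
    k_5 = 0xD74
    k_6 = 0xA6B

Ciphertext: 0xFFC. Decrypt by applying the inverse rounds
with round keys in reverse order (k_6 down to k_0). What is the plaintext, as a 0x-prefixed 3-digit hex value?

0xCCA

s_0 = ciphertext = 0xFFC
s_1 = InvRound(s_0, k_6) = 0x6CA
s_2 = InvRound(s_1, k_5) = 0x995
s_3 = InvRound(s_2, k_4) = 0x739
s_4 = InvRound(s_3, k_3) = 0xDDB
s_5 = InvRound(s_4, k_2) = 0xD84
s_6 = InvRound(s_5, k_1) = 0xF1C
s_7 = InvRound(s_6, k_0) = 0xCCA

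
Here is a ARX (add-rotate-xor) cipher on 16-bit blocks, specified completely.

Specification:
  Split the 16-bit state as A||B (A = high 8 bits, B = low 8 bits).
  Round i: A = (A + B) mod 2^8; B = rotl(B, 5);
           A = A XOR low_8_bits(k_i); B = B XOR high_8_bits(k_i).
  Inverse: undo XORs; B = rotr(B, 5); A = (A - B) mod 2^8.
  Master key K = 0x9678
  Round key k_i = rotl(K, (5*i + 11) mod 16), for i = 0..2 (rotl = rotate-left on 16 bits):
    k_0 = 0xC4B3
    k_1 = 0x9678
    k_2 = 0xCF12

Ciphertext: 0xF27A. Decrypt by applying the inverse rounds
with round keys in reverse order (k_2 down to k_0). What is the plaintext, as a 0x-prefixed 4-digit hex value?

0xD9E8

s_0 = ciphertext = 0xF27A
s_1 = InvRound(s_0, k_2) = 0x33AD
s_2 = InvRound(s_1, k_1) = 0x72D9
s_3 = InvRound(s_2, k_0) = 0xD9E8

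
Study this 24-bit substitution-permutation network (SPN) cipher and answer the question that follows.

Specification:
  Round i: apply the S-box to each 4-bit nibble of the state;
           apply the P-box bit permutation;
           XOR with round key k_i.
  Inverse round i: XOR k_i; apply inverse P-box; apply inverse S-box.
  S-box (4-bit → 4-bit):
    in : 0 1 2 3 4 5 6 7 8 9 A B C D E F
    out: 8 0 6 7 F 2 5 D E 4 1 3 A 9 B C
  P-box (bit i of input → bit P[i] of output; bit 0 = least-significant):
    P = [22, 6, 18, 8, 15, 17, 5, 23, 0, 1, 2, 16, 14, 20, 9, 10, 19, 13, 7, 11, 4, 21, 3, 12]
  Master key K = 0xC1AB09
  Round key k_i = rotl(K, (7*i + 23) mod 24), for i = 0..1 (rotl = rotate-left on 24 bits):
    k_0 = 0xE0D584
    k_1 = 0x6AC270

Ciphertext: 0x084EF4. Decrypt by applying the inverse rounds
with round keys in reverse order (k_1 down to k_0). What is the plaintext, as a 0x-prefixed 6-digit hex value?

0x4DE849

s_0 = ciphertext = 0x084EF4
s_1 = InvRound(s_0, k_1) = 0x5F09BA
s_2 = InvRound(s_1, k_0) = 0x4DE849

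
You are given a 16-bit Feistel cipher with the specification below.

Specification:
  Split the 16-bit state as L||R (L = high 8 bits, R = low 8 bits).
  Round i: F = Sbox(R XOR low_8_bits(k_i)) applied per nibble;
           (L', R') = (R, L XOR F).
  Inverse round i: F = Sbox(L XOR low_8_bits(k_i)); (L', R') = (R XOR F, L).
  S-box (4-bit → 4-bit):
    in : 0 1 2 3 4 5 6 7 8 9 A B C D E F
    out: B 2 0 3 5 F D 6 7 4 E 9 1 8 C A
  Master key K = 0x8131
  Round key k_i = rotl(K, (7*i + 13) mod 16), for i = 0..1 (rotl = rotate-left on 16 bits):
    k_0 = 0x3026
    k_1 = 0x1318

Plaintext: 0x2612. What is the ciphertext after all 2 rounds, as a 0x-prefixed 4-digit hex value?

s_0 = plaintext = 0x2612
s_1 = Round(s_0, k_0) = 0x1213
s_2 = Round(s_1, k_1) = 0x13AB

0x13AB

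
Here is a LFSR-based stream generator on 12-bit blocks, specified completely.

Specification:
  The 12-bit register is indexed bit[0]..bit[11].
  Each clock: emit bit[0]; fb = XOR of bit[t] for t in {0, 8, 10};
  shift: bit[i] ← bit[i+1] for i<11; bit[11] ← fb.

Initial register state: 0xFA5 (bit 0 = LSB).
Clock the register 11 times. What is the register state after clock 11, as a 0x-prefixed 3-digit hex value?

0x49B

reg_0 = 0xFA5
clock 1: out=1, reg = 0xFD2
clock 2: out=0, reg = 0x7E9
clock 3: out=1, reg = 0xBF4
clock 4: out=0, reg = 0xDFA
clock 5: out=0, reg = 0x6FD
clock 6: out=1, reg = 0x37E
clock 7: out=0, reg = 0x9BF
clock 8: out=1, reg = 0x4DF
clock 9: out=1, reg = 0x26F
clock 10: out=1, reg = 0x937
clock 11: out=1, reg = 0x49B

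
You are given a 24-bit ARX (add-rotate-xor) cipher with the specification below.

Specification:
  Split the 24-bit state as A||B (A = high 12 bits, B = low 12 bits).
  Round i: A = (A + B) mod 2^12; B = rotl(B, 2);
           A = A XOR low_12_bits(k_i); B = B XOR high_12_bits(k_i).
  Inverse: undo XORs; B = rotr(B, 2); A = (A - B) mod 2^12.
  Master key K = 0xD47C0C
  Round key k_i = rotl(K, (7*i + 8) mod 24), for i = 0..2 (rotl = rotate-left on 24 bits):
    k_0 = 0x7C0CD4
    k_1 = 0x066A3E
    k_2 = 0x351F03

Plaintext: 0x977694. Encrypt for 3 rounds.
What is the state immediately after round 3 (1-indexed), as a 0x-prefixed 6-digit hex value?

s_0 = plaintext = 0x977694
s_1 = Round(s_0, k_0) = 0xCDFD91
s_2 = Round(s_1, k_1) = 0x04E621
s_3 = Round(s_2, k_2) = 0x96CBD4

0x96CBD4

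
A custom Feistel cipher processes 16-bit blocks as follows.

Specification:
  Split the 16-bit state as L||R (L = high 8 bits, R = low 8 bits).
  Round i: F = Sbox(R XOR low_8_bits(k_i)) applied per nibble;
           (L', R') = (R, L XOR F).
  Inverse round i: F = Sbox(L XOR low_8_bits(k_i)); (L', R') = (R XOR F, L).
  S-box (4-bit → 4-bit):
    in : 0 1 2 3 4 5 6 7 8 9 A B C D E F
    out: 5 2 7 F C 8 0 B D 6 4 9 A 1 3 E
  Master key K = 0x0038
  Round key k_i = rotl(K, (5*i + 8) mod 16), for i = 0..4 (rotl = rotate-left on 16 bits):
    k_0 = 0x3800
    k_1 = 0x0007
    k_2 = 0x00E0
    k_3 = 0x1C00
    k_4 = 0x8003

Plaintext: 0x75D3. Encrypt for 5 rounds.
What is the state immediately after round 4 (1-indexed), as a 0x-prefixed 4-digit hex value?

s_0 = plaintext = 0x75D3
s_1 = Round(s_0, k_0) = 0xD36A
s_2 = Round(s_1, k_1) = 0x6AD2
s_3 = Round(s_2, k_2) = 0xD29D
s_4 = Round(s_3, k_3) = 0x9DB3
s_5 = Round(s_4, k_4) = 0xB308

0x9DB3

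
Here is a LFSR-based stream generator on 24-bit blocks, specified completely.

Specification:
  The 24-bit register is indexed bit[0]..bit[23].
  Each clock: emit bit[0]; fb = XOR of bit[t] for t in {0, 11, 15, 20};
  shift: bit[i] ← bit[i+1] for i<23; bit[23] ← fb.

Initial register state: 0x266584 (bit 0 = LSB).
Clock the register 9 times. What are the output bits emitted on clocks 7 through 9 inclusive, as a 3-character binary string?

reg_0 = 0x266584
clock 1: out=0, reg = 0x1332C2
clock 2: out=0, reg = 0x899961
clock 3: out=1, reg = 0xC4CCB0
clock 4: out=0, reg = 0x626658
clock 5: out=0, reg = 0x31332C
clock 6: out=0, reg = 0x989996
clock 7: out=0, reg = 0xCC4CCB
clock 8: out=1, reg = 0x662665
clock 9: out=1, reg = 0xB31332

011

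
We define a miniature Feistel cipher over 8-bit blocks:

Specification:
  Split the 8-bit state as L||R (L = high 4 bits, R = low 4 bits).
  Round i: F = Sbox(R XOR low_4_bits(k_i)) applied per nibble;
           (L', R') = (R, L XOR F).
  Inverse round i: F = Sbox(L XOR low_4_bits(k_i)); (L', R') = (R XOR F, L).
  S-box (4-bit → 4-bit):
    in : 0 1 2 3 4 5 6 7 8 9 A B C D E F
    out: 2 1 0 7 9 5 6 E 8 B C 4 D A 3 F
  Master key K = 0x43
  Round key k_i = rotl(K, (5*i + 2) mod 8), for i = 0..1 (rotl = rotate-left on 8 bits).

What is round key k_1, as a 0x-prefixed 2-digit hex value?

0xA1

K = 0x43
k_0 = rotl(K, (5*0+2) mod 8) = rotl(K, 2) = 0x0D
k_1 = rotl(K, (5*1+2) mod 8) = rotl(K, 7) = 0xA1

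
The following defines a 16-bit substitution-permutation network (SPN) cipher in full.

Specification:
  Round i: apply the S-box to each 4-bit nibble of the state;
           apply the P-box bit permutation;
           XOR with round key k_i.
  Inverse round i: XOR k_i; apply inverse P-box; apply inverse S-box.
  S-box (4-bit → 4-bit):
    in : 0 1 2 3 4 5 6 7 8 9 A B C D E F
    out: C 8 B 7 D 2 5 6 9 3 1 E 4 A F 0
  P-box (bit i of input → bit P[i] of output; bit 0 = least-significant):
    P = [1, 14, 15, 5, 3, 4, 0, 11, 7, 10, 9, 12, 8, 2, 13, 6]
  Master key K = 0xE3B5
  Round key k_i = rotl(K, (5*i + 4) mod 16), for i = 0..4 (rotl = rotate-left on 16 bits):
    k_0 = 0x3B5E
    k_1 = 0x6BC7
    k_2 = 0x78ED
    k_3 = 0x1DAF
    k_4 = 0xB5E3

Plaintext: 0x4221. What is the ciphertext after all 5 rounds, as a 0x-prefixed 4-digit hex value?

s_0 = plaintext = 0x4221
s_1 = Round(s_0, k_0) = 0x06A6
s_2 = Round(s_1, k_1) = 0xC90D
s_3 = Round(s_2, k_2) = 0x144C
s_4 = Round(s_3, k_3) = 0x8766
s_5 = Round(s_4, k_4) = 0x32A8

0x32A8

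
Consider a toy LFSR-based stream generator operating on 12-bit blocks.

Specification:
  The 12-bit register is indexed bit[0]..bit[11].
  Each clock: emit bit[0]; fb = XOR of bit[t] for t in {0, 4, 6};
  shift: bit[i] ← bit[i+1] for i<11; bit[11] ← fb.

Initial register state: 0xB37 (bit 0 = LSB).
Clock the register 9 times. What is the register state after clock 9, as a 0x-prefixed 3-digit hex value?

reg_0 = 0xB37
clock 1: out=1, reg = 0x59B
clock 2: out=1, reg = 0x2CD
clock 3: out=1, reg = 0x166
clock 4: out=0, reg = 0x8B3
clock 5: out=1, reg = 0x459
clock 6: out=1, reg = 0xA2C
clock 7: out=0, reg = 0x516
clock 8: out=0, reg = 0xA8B
clock 9: out=1, reg = 0xD45

0xD45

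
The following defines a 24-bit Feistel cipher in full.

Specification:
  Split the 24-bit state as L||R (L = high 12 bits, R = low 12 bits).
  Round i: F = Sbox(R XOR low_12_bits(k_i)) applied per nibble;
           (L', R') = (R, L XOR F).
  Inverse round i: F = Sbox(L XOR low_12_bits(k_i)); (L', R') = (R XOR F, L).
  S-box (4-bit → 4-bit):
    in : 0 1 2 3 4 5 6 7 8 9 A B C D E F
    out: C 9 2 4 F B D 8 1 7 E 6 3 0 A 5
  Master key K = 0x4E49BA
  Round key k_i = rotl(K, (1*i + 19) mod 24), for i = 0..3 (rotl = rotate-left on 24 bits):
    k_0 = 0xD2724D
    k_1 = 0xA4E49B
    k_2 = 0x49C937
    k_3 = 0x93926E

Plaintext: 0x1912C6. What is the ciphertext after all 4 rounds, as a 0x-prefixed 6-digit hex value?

s_0 = plaintext = 0x1912C6
s_1 = Round(s_0, k_0) = 0x2C6D87
s_2 = Round(s_1, k_1) = 0xD87555
s_3 = Round(s_2, k_2) = 0x555E55
s_4 = Round(s_3, k_3) = 0xE55613

0xE55613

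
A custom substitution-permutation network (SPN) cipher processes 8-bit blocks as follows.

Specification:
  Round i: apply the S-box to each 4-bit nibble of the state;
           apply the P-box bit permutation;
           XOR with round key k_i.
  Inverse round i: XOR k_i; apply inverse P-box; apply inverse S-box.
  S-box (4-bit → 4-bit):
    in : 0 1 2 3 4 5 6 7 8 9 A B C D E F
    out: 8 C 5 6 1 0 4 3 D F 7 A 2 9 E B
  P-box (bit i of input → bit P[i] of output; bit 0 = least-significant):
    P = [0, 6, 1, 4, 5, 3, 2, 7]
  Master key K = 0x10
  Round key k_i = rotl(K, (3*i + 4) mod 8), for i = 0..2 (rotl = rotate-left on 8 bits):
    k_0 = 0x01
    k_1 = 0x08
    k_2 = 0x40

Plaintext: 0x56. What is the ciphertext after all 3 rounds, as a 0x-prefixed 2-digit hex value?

0x0B

s_0 = plaintext = 0x56
s_1 = Round(s_0, k_0) = 0x03
s_2 = Round(s_1, k_1) = 0xCA
s_3 = Round(s_2, k_2) = 0x0B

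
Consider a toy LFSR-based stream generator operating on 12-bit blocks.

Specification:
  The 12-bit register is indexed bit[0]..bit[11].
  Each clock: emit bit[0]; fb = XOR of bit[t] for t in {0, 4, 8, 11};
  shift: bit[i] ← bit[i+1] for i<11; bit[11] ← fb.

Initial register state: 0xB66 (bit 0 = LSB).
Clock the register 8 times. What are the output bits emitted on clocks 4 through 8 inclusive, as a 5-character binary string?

00110

reg_0 = 0xB66
clock 1: out=0, reg = 0x5B3
clock 2: out=1, reg = 0xAD9
clock 3: out=1, reg = 0xD6C
clock 4: out=0, reg = 0x6B6
clock 5: out=0, reg = 0xB5B
clock 6: out=1, reg = 0x5AD
clock 7: out=1, reg = 0x2D6
clock 8: out=0, reg = 0x96B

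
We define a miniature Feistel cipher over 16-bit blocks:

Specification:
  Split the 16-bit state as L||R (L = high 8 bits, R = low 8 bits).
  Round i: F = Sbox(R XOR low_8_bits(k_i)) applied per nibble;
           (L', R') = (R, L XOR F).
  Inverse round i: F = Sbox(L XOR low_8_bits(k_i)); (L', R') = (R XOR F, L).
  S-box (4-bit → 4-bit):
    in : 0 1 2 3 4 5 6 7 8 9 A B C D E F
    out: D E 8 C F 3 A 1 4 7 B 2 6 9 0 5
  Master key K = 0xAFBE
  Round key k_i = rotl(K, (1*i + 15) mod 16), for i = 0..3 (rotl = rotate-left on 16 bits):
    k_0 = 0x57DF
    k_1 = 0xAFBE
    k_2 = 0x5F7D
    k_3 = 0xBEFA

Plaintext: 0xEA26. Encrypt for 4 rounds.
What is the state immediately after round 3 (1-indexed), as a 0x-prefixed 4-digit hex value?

0xFAFC

s_0 = plaintext = 0xEA26
s_1 = Round(s_0, k_0) = 0x26BD
s_2 = Round(s_1, k_1) = 0xBDFA
s_3 = Round(s_2, k_2) = 0xFAFC
s_4 = Round(s_3, k_3) = 0xFC20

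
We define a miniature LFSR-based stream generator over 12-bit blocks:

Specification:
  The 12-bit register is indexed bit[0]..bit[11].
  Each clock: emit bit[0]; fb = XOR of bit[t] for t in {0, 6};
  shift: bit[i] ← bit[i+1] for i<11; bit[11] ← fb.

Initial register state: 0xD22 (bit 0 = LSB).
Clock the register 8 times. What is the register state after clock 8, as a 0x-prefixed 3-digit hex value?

reg_0 = 0xD22
clock 1: out=0, reg = 0x691
clock 2: out=1, reg = 0xB48
clock 3: out=0, reg = 0xDA4
clock 4: out=0, reg = 0x6D2
clock 5: out=0, reg = 0xB69
clock 6: out=1, reg = 0x5B4
clock 7: out=0, reg = 0x2DA
clock 8: out=0, reg = 0x96D

0x96D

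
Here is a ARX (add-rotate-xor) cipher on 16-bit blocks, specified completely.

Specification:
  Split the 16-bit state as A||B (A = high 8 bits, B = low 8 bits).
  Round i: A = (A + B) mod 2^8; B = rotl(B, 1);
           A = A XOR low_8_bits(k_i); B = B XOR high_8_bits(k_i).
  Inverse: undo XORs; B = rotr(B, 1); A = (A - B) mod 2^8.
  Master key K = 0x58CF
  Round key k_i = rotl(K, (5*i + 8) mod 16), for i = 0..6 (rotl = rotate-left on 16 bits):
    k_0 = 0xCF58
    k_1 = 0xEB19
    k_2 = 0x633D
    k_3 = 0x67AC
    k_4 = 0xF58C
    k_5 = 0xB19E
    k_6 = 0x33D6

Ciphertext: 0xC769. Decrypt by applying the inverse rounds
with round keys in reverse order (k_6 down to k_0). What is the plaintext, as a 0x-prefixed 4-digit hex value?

s_0 = ciphertext = 0xC769
s_1 = InvRound(s_0, k_6) = 0xE42D
s_2 = InvRound(s_1, k_5) = 0x2C4E
s_3 = InvRound(s_2, k_4) = 0xC3DD
s_4 = InvRound(s_3, k_3) = 0x125D
s_5 = InvRound(s_4, k_2) = 0x101F
s_6 = InvRound(s_5, k_1) = 0x8F7A
s_7 = InvRound(s_6, k_0) = 0xFDDA

0xFDDA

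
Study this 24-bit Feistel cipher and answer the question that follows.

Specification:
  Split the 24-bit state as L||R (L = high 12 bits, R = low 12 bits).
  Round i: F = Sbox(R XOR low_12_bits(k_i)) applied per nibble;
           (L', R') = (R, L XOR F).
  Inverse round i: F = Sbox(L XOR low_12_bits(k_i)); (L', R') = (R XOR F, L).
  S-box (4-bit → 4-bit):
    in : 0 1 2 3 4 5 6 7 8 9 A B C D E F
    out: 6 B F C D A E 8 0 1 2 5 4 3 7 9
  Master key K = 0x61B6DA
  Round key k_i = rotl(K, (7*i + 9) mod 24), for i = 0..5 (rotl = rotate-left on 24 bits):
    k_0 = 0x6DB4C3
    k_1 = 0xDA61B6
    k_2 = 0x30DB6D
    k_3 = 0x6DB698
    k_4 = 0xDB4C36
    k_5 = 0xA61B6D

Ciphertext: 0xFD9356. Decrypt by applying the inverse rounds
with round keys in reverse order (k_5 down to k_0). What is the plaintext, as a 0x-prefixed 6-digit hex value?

s_0 = ciphertext = 0xFD9356
s_1 = InvRound(s_0, k_5) = 0xE0BFD9
s_2 = InvRound(s_1, k_4) = 0x01AE0B
s_3 = InvRound(s_2, k_3) = 0x00401A
s_4 = InvRound(s_3, k_2) = 0x5FB004
s_5 = InvRound(s_4, k_1) = 0xDD75FB
s_6 = InvRound(s_5, k_0) = 0x446DD7

0x446DD7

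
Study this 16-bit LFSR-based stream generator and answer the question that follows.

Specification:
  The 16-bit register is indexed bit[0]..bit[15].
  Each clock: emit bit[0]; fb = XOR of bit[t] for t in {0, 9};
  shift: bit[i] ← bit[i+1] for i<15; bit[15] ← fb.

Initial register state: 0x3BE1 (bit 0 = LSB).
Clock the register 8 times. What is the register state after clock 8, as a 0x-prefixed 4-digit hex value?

reg_0 = 0x3BE1
clock 1: out=1, reg = 0x1DF0
clock 2: out=0, reg = 0x0EF8
clock 3: out=0, reg = 0x877C
clock 4: out=0, reg = 0xC3BE
clock 5: out=0, reg = 0xE1DF
clock 6: out=1, reg = 0xF0EF
clock 7: out=1, reg = 0xF877
clock 8: out=1, reg = 0xFC3B

0xFC3B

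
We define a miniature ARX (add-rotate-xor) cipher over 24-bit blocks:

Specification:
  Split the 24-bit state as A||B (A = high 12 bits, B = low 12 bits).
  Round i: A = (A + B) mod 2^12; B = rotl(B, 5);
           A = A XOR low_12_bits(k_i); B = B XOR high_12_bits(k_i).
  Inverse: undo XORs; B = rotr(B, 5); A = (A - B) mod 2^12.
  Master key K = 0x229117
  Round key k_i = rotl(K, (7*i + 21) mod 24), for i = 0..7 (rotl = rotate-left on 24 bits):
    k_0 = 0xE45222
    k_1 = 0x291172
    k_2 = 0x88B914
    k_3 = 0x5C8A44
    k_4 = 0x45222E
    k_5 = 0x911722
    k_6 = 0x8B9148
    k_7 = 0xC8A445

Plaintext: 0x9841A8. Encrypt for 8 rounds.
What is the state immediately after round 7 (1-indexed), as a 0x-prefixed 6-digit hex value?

s_0 = plaintext = 0x9841A8
s_1 = Round(s_0, k_0) = 0x90EB46
s_2 = Round(s_1, k_1) = 0x526A47
s_3 = Round(s_2, k_2) = 0x67907F
s_4 = Round(s_3, k_3) = 0xCBCA28
s_5 = Round(s_4, k_4) = 0x4CA146
s_6 = Round(s_5, k_5) = 0x1321D3
s_7 = Round(s_6, k_6) = 0x24D2DA
s_8 = Round(s_7, k_7) = 0x1627CF

0x24D2DA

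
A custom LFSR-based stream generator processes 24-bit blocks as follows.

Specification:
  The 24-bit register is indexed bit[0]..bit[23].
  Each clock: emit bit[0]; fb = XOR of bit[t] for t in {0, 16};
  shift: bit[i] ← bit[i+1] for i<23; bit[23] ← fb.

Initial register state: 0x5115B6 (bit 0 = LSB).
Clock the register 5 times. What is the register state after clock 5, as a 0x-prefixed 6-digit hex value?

0x3A88AD

reg_0 = 0x5115B6
clock 1: out=0, reg = 0xA88ADB
clock 2: out=1, reg = 0xD4456D
clock 3: out=1, reg = 0xEA22B6
clock 4: out=0, reg = 0x75115B
clock 5: out=1, reg = 0x3A88AD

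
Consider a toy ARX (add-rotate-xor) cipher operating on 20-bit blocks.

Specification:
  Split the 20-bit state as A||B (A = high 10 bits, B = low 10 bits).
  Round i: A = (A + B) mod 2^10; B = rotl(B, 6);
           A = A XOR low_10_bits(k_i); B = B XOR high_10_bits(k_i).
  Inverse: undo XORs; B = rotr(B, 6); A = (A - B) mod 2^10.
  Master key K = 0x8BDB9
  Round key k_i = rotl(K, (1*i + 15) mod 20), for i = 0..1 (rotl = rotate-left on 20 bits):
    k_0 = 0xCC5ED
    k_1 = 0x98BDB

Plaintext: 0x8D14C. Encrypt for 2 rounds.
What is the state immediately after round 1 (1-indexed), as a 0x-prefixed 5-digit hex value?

s_0 = plaintext = 0x8D14C
s_1 = Round(s_0, k_0) = 0x9B425
s_2 = Round(s_1, k_1) = 0x52720

0x9B425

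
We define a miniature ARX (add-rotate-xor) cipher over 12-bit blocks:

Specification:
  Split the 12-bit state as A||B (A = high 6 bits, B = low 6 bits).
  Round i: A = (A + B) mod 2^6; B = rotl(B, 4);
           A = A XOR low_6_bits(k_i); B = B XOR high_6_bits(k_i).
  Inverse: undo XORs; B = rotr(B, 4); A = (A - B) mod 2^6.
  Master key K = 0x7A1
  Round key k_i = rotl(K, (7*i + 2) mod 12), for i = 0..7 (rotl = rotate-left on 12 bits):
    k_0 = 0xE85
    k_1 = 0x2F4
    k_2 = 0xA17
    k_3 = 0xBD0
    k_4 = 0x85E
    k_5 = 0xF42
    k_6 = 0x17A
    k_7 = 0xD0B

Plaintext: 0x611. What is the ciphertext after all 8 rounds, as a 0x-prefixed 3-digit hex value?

s_0 = plaintext = 0x611
s_1 = Round(s_0, k_0) = 0xB2E
s_2 = Round(s_1, k_1) = 0xBA0
s_3 = Round(s_2, k_2) = 0x660
s_4 = Round(s_3, k_3) = 0xA67
s_5 = Round(s_4, k_4) = 0x398
s_6 = Round(s_5, k_5) = 0x93B
s_7 = Round(s_6, k_6) = 0x97B
s_8 = Round(s_7, k_7) = 0xACA

0xACA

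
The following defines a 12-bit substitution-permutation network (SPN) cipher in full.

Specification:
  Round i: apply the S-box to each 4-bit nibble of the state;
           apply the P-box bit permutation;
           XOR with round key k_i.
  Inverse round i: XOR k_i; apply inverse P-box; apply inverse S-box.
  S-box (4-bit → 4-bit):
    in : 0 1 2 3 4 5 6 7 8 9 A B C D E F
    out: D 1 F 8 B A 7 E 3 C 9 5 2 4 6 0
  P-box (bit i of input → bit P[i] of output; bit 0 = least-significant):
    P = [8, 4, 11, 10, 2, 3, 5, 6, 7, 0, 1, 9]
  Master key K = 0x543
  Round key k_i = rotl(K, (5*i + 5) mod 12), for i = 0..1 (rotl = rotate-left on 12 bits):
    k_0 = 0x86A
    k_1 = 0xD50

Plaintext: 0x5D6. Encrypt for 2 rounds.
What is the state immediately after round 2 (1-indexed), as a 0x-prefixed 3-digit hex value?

s_0 = plaintext = 0x5D6
s_1 = Round(s_0, k_0) = 0x35B
s_2 = Round(s_1, k_1) = 0x618

0x618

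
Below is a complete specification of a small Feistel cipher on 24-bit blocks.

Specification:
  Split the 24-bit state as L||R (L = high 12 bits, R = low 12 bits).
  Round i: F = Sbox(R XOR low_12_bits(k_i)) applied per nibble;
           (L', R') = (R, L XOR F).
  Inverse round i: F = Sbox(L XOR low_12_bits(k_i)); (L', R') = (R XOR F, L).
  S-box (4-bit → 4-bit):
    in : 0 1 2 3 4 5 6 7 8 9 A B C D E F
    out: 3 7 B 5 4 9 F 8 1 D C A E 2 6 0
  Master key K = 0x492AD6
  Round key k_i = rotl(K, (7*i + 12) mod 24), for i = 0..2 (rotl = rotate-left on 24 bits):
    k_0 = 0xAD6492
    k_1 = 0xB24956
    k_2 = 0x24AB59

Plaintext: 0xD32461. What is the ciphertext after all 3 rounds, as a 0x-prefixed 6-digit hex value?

s_0 = plaintext = 0xD32461
s_1 = Round(s_0, k_0) = 0x461E37
s_2 = Round(s_1, k_1) = 0xE37C96
s_3 = Round(s_2, k_2) = 0xC966D7

0xC966D7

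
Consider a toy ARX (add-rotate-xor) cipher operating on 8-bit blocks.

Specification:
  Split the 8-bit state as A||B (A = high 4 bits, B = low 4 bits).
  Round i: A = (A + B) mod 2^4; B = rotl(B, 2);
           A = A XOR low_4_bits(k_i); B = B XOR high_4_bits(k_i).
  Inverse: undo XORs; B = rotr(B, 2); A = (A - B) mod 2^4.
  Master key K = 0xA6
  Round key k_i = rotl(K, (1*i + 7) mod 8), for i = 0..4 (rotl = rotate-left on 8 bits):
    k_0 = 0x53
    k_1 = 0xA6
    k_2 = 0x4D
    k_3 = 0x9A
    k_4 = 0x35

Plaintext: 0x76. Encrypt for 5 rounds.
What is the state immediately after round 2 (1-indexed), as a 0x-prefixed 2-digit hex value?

0xC9

s_0 = plaintext = 0x76
s_1 = Round(s_0, k_0) = 0xEC
s_2 = Round(s_1, k_1) = 0xC9
s_3 = Round(s_2, k_2) = 0x82
s_4 = Round(s_3, k_3) = 0x01
s_5 = Round(s_4, k_4) = 0x47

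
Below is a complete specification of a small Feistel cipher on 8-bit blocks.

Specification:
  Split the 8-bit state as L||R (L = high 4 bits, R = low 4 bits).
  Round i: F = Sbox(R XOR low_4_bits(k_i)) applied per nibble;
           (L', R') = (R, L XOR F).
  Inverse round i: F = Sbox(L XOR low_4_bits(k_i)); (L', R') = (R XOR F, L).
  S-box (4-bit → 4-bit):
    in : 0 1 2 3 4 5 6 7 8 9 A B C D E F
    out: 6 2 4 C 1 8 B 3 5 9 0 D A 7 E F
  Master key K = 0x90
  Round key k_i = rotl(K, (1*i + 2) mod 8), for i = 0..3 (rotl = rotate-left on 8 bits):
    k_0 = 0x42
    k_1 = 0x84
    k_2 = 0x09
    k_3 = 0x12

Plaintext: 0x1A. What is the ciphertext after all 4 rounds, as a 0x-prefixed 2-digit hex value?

0xC2

s_0 = plaintext = 0x1A
s_1 = Round(s_0, k_0) = 0xA4
s_2 = Round(s_1, k_1) = 0x4C
s_3 = Round(s_2, k_2) = 0xCC
s_4 = Round(s_3, k_3) = 0xC2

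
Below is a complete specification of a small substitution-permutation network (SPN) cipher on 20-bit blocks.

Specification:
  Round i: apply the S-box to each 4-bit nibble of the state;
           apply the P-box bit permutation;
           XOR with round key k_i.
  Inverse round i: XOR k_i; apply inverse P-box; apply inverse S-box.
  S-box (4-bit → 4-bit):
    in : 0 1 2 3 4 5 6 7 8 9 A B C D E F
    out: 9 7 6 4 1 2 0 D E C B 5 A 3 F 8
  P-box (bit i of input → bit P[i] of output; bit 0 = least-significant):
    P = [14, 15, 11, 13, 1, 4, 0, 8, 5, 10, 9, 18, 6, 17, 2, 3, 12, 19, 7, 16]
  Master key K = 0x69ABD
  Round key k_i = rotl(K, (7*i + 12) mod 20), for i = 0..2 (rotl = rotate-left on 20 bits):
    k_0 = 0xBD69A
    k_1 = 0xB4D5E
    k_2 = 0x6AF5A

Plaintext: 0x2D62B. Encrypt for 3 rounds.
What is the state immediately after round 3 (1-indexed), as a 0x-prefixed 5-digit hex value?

0x5DC9E

s_0 = plaintext = 0x2D62B
s_1 = Round(s_0, k_0) = 0x19E4B
s_2 = Round(s_1, k_1) = 0x713F0
s_3 = Round(s_2, k_2) = 0x5DC9E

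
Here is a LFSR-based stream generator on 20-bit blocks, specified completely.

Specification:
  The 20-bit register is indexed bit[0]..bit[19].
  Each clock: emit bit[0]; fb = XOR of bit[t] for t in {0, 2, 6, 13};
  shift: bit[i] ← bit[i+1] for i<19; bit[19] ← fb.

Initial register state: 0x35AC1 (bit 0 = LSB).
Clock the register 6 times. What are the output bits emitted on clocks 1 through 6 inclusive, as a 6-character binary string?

reg_0 = 0x35AC1
clock 1: out=1, reg = 0x1AD60
clock 2: out=0, reg = 0x0D6B0
clock 3: out=0, reg = 0x06B58
clock 4: out=0, reg = 0x035AC
clock 5: out=0, reg = 0x01AD6
clock 6: out=0, reg = 0x00D6B

100000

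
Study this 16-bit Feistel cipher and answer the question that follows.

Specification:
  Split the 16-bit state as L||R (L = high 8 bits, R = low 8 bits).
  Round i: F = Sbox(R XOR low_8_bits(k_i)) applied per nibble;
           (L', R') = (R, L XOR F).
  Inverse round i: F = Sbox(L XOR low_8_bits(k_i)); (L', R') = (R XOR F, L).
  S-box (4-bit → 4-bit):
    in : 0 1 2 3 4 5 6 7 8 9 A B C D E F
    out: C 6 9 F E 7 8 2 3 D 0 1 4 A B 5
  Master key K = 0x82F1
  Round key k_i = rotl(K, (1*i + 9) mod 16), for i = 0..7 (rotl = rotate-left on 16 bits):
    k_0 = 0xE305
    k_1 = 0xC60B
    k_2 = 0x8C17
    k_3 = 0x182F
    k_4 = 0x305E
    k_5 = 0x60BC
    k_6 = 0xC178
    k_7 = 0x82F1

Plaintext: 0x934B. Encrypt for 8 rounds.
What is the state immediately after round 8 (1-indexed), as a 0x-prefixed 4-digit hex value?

0xF8B2

s_0 = plaintext = 0x934B
s_1 = Round(s_0, k_0) = 0x4B78
s_2 = Round(s_1, k_1) = 0x7864
s_3 = Round(s_2, k_2) = 0x6457
s_4 = Round(s_3, k_3) = 0x5747
s_5 = Round(s_4, k_4) = 0x473A
s_6 = Round(s_5, k_5) = 0x3A7F
s_7 = Round(s_6, k_6) = 0x7FF8
s_8 = Round(s_7, k_7) = 0xF8B2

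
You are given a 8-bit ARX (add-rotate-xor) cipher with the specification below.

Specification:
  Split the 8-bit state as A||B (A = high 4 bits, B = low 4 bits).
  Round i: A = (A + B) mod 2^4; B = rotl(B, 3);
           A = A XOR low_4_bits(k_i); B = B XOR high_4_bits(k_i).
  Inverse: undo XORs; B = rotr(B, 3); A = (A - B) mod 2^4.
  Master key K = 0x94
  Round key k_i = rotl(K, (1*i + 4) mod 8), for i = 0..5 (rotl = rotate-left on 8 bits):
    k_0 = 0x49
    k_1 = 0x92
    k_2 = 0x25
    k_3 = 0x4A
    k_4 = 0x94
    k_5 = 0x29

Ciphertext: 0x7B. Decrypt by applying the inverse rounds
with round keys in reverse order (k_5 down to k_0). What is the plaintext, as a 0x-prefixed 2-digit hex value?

s_0 = ciphertext = 0x7B
s_1 = InvRound(s_0, k_5) = 0xB3
s_2 = InvRound(s_1, k_4) = 0xA5
s_3 = InvRound(s_2, k_3) = 0xE2
s_4 = InvRound(s_3, k_2) = 0xB0
s_5 = InvRound(s_4, k_1) = 0x63
s_6 = InvRound(s_5, k_0) = 0x1E

0x1E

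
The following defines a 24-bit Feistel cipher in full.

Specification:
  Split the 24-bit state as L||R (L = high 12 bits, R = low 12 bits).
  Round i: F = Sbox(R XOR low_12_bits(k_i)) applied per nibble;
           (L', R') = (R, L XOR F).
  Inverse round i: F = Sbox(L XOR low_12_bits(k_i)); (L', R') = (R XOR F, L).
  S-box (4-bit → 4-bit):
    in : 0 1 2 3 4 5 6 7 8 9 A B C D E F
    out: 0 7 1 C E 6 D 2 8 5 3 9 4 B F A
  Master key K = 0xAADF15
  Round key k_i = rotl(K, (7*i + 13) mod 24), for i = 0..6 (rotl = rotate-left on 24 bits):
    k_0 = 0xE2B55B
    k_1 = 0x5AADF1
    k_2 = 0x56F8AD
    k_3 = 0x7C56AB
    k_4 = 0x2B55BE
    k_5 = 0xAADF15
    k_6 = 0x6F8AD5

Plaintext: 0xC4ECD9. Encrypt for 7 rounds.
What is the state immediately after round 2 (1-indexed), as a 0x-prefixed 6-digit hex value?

s_0 = plaintext = 0xC4ECD9
s_1 = Round(s_0, k_0) = 0xCD99CF
s_2 = Round(s_1, k_1) = 0x9CF216
s_3 = Round(s_2, k_2) = 0x216A56
s_4 = Round(s_3, k_3) = 0xA566BD
s_5 = Round(s_4, k_4) = 0x6BD65A
s_6 = Round(s_5, k_5) = 0x65A357
s_7 = Round(s_6, k_6) = 0x3573DB

0x9CF216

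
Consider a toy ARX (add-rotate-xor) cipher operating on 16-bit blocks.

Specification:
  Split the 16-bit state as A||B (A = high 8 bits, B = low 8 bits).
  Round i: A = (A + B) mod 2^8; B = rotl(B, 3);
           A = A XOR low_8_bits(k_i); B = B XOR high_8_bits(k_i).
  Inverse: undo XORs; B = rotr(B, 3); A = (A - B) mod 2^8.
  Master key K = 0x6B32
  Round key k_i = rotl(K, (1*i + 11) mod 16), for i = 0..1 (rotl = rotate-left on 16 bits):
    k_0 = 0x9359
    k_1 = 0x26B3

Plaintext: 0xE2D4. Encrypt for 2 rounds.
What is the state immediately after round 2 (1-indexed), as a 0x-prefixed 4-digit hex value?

0x978F

s_0 = plaintext = 0xE2D4
s_1 = Round(s_0, k_0) = 0xEF35
s_2 = Round(s_1, k_1) = 0x978F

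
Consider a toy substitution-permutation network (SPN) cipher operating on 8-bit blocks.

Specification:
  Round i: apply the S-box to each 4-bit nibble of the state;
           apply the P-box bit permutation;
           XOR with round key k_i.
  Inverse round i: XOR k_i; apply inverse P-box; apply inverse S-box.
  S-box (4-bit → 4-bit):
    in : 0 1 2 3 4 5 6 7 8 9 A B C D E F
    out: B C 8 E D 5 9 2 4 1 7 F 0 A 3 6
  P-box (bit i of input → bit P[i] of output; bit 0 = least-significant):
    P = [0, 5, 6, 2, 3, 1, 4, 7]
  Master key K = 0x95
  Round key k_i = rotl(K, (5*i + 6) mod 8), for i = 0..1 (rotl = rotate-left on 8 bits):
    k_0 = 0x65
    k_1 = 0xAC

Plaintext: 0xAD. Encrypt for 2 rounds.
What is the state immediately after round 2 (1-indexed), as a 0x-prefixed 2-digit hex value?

0xD1

s_0 = plaintext = 0xAD
s_1 = Round(s_0, k_0) = 0x5B
s_2 = Round(s_1, k_1) = 0xD1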